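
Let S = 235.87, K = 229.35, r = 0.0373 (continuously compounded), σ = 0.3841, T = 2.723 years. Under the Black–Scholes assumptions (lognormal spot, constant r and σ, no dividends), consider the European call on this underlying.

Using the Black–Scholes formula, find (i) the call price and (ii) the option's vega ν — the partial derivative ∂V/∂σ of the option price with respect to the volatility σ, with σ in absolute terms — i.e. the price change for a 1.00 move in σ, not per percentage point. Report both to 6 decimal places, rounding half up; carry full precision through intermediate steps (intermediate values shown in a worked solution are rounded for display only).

price = 70.536492
ν = 135.542959

σ√T = 0.3841·√2.723 = 0.633823
d₁ = (ln(S/K) + (r+σ²/2)T) / (σ√T) = (ln(235.87/229.35) + (0.0373+0.3841²/2)·2.723) / 0.633823 = (0.028032 + 0.302434) / 0.633823 = 0.521384
d₂ = d₁ − σ√T = 0.521384 − 0.633823 = -0.112439
e^{−rT} = e^{−0.0373·2.723} = 0.903420
N(d₁) = 0.698950,  N(d₂) = 0.455238
Call price V = S·N(d₁) − K·e^{−rT}·N(d₂) = 164.861437 − 94.324945 = 70.536492
φ(d₁) = (1/√(2π))·e^{−d₁²/2} = 0.348241
ν = S·φ(d₁)·√T = 135.542959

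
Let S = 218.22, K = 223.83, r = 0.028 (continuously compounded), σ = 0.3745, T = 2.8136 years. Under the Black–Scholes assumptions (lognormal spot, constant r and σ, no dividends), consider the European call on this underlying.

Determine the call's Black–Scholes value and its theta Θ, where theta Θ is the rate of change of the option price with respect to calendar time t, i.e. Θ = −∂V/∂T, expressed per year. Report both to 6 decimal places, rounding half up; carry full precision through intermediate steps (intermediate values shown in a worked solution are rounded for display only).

σ√T = 0.3745·√2.8136 = 0.628178
d₁ = (ln(S/K) + (r+σ²/2)T) / (σ√T) = (ln(218.22/223.83) + (0.028+0.3745²/2)·2.8136) / 0.628178 = (-0.025383 + 0.276085) / 0.628178 = 0.399093
d₂ = d₁ − σ√T = 0.399093 − 0.628178 = -0.229085
e^{−rT} = e^{−0.028·2.8136} = 0.924242
N(d₁) = 0.655088,  N(d₂) = 0.409401
Call price V = S·N(d₁) − K·e^{−rT}·N(d₂) = 142.953247 − 84.694168 = 58.259079
φ(d₁) = (1/√(2π))·e^{−d₁²/2} = 0.368404
Θ = −S·φ(d₁)·σ/(2√T) − r·K·e^{−rT}·N(d₂) = −8.974475 − 2.371437 = -11.345912

price = 58.259079
Θ = -11.345912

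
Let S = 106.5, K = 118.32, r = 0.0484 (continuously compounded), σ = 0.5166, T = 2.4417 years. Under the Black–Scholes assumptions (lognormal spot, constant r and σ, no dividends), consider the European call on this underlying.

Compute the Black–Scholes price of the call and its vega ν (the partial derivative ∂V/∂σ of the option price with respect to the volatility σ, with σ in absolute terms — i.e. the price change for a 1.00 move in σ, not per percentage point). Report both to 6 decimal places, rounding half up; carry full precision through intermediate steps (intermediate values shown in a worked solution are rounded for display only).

price = 33.862098
ν = 60.794933

σ√T = 0.5166·√2.4417 = 0.807236
d₁ = (ln(S/K) + (r+σ²/2)T) / (σ√T) = (ln(106.5/118.32) + (0.0484+0.5166²/2)·2.4417) / 0.807236 = (-0.105248 + 0.443993) / 0.807236 = 0.419636
d₂ = d₁ − σ√T = 0.419636 − 0.807236 = -0.387600
e^{−rT} = e^{−0.0484·2.4417} = 0.888538
N(d₁) = 0.662624,  N(d₂) = 0.349156
Call price V = S·N(d₁) − K·e^{−rT}·N(d₂) = 70.569497 − 36.707398 = 33.862098
φ(d₁) = (1/√(2π))·e^{−d₁²/2} = 0.365318
ν = S·φ(d₁)·√T = 60.794933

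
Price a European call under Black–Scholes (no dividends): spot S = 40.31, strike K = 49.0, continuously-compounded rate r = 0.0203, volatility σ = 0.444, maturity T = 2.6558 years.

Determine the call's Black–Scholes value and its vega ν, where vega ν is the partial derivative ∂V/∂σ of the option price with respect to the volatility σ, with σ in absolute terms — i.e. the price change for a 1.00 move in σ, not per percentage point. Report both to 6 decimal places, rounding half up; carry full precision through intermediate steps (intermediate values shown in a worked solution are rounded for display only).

price = 9.414553
ν = 25.846473

σ√T = 0.444·√2.6558 = 0.723570
d₁ = (ln(S/K) + (r+σ²/2)T) / (σ√T) = (ln(40.31/49.0) + (0.0203+0.444²/2)·2.6558) / 0.723570 = (-0.195221 + 0.315690) / 0.723570 = 0.166492
d₂ = d₁ − σ√T = 0.166492 − 0.723570 = -0.557078
e^{−rT} = e^{−0.0203·2.6558} = 0.947515
N(d₁) = 0.566115,  N(d₂) = 0.288737
Call price V = S·N(d₁) − K·e^{−rT}·N(d₂) = 22.820106 − 13.405553 = 9.414553
φ(d₁) = (1/√(2π))·e^{−d₁²/2} = 0.393451
ν = S·φ(d₁)·√T = 25.846473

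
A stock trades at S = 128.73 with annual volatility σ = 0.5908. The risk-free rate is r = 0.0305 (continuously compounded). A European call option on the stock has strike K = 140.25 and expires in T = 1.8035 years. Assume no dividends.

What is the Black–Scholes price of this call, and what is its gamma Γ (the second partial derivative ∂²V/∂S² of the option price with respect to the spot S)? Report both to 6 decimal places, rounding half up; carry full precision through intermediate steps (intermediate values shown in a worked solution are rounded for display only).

price = 38.343084
Γ = 0.003664

σ√T = 0.5908·√1.8035 = 0.793412
d₁ = (ln(S/K) + (r+σ²/2)T) / (σ√T) = (ln(128.73/140.25) + (0.0305+0.5908²/2)·1.8035) / 0.793412 = (-0.085709 + 0.369758) / 0.793412 = 0.358009
d₂ = d₁ − σ√T = 0.358009 − 0.793412 = -0.435403
e^{−rT} = e^{−0.0305·1.8035} = 0.946479
N(d₁) = 0.639832,  N(d₂) = 0.331635
Call price V = S·N(d₁) − K·e^{−rT}·N(d₂) = 82.365530 − 44.022446 = 38.343084
φ(d₁) = (1/√(2π))·e^{−d₁²/2} = 0.374178
Γ = φ(d₁) / (S·σ·√T) = 0.003664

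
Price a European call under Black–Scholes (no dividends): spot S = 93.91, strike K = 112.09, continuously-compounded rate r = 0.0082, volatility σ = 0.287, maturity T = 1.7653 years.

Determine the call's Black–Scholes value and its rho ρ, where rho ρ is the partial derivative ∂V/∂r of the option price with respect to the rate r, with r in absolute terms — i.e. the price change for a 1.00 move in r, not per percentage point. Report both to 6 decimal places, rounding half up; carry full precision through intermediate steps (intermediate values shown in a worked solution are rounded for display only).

price = 8.529828
ρ = 52.402044

σ√T = 0.287·√1.7653 = 0.381321
d₁ = (ln(S/K) + (r+σ²/2)T) / (σ√T) = (ln(93.91/112.09) + (0.0082+0.287²/2)·1.7653) / 0.381321 = (-0.176965 + 0.087178) / 0.381321 = -0.235462
d₂ = d₁ − σ√T = -0.235462 − 0.381321 = -0.616784
e^{−rT} = e^{−0.0082·1.7653} = 0.985629
N(d₁) = 0.406925,  N(d₂) = 0.268689
Call price V = S·N(d₁) − K·e^{−rT}·N(d₂) = 38.214326 − 29.684498 = 8.529828
ρ = K·T·e^{−rT}·N(d₂) = 52.402044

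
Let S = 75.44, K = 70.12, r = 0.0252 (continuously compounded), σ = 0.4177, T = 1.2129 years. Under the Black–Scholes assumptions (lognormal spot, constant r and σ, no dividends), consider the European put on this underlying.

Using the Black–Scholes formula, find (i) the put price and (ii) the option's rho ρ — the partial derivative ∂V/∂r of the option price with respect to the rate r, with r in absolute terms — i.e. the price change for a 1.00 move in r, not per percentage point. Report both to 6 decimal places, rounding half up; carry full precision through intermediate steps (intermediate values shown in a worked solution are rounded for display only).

price = 9.656409
ρ = -41.395454

σ√T = 0.4177·√1.2129 = 0.460020
d₁ = (ln(S/K) + (r+σ²/2)T) / (σ√T) = (ln(75.44/70.12) + (0.0252+0.4177²/2)·1.2129) / 0.460020 = (0.073130 + 0.136374) / 0.460020 = 0.455423
d₂ = d₁ − σ√T = 0.455423 − 0.460020 = -0.004597
e^{−rT} = e^{−0.0252·1.2129} = 0.969897
N(−d₁) = 0.324402,  N(−d₂) = 0.501834
Put price V = K·e^{−rT}·N(−d₂) − S·N(−d₁) = 34.129321 − 24.472913 = 9.656409
ρ = −K·T·e^{−rT}·N(−d₂) = -41.395454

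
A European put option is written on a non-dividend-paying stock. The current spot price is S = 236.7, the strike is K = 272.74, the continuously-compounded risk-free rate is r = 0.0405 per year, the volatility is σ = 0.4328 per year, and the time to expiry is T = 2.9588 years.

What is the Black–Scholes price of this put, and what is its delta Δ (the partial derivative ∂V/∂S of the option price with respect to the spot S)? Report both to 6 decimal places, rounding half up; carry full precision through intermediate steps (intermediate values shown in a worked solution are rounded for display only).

price = 72.118320
Δ = -0.365865

σ√T = 0.4328·√2.9588 = 0.744466
d₁ = (ln(S/K) + (r+σ²/2)T) / (σ√T) = (ln(236.7/272.74) + (0.0405+0.4328²/2)·2.9588) / 0.744466 = (-0.141725 + 0.396946) / 0.744466 = 0.342824
d₂ = d₁ − σ√T = 0.342824 − 0.744466 = -0.401642
e^{−rT} = e^{−0.0405·2.9588} = 0.887070
N(−d₁) = 0.365865,  N(−d₂) = 0.656026
Put price V = K·e^{−rT}·N(−d₂) − S·N(−d₁) = 158.718658 − 86.600338 = 72.118320
Δ = −N(−d₁) = -0.365865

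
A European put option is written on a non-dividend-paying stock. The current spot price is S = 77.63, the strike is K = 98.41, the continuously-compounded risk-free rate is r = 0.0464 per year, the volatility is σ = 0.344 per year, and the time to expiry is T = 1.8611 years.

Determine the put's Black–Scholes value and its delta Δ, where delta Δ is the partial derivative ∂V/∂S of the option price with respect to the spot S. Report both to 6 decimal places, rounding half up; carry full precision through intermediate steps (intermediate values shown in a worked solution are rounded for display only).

price = 22.674340
Δ = -0.534569

σ√T = 0.344·√1.8611 = 0.469292
d₁ = (ln(S/K) + (r+σ²/2)T) / (σ√T) = (ln(77.63/98.41) + (0.0464+0.344²/2)·1.8611) / 0.469292 = (-0.237188 + 0.196473) / 0.469292 = -0.086760
d₂ = d₁ − σ√T = -0.086760 − 0.469292 = -0.556052
e^{−rT} = e^{−0.0464·1.8611} = 0.917269
N(−d₁) = 0.534569,  N(−d₂) = 0.710912
Put price V = K·e^{−rT}·N(−d₂) − S·N(−d₁) = 64.172926 − 41.498586 = 22.674340
Δ = −N(−d₁) = -0.534569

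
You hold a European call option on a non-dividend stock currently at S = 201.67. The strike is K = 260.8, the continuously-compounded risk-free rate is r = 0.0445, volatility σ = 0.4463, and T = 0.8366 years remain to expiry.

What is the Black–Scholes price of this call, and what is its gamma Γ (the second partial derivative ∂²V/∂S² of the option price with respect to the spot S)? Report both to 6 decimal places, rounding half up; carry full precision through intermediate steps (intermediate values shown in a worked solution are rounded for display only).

price = 16.919014
Γ = 0.004582

σ√T = 0.4463·√0.8366 = 0.408212
d₁ = (ln(S/K) + (r+σ²/2)T) / (σ√T) = (ln(201.67/260.8) + (0.0445+0.4463²/2)·0.8366) / 0.408212 = (-0.257121 + 0.120547) / 0.408212 = -0.334566
d₂ = d₁ − σ√T = -0.334566 − 0.408212 = -0.742778
e^{−rT} = e^{−0.0445·0.8366} = 0.963456
N(d₁) = 0.368976,  N(d₂) = 0.228808
Call price V = S·N(d₁) − K·e^{−rT}·N(d₂) = 74.411436 − 57.492422 = 16.919014
φ(d₁) = (1/√(2π))·e^{−d₁²/2} = 0.377228
Γ = φ(d₁) / (S·σ·√T) = 0.004582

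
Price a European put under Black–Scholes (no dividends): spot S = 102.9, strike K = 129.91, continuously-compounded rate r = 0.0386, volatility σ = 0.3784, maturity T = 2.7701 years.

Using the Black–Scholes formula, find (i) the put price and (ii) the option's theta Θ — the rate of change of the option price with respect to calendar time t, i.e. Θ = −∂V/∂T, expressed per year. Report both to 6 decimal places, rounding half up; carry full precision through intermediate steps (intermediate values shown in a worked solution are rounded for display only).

σ√T = 0.3784·√2.7701 = 0.629794
d₁ = (ln(S/K) + (r+σ²/2)T) / (σ√T) = (ln(102.9/129.91) + (0.0386+0.3784²/2)·2.7701) / 0.629794 = (-0.233084 + 0.305246) / 0.629794 = 0.114580
d₂ = d₁ − σ√T = 0.114580 − 0.629794 = -0.515214
e^{−rT} = e^{−0.0386·2.7701} = 0.898592
N(−d₁) = 0.454389,  N(−d₂) = 0.696798
Put price V = K·e^{−rT}·N(−d₂) − S·N(−d₁) = 81.341529 − 46.756611 = 34.584918
φ(d₁) = (1/√(2π))·e^{−d₁²/2} = 0.396332
Θ = −S·φ(d₁)·σ/(2√T) + r·K·e^{−rT}·N(−d₂) = −4.636049 + 3.139783 = -1.496266

price = 34.584918
Θ = -1.496266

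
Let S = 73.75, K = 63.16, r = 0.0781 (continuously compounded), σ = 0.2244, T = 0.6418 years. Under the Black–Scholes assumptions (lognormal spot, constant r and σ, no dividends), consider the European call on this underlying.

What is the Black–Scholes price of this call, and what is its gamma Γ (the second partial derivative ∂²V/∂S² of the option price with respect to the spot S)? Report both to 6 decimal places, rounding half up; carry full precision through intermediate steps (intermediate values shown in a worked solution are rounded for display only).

σ√T = 0.2244·√0.6418 = 0.179772
d₁ = (ln(S/K) + (r+σ²/2)T) / (σ√T) = (ln(73.75/63.16) + (0.0781+0.2244²/2)·0.6418) / 0.179772 = (0.155010 + 0.066284) / 0.179772 = 1.230965
d₂ = d₁ − σ√T = 1.230965 − 0.179772 = 1.051193
e^{−rT} = e^{−0.0781·0.6418} = 0.951111
N(d₁) = 0.890832,  N(d₂) = 0.853415
Call price V = S·N(d₁) − K·e^{−rT}·N(d₂) = 65.698865 − 51.266489 = 14.432376
φ(d₁) = (1/√(2π))·e^{−d₁²/2} = 0.187013
Γ = φ(d₁) / (S·σ·√T) = 0.014105

price = 14.432376
Γ = 0.014105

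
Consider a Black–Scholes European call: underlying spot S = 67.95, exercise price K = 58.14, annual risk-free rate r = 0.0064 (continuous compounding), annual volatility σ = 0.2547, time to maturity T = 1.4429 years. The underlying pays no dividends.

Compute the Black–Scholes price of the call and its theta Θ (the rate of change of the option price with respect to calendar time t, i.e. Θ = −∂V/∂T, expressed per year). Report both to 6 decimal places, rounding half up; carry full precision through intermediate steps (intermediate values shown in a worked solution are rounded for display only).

price = 13.879118
Θ = -2.500642

σ√T = 0.2547·√1.4429 = 0.305948
d₁ = (ln(S/K) + (r+σ²/2)T) / (σ√T) = (ln(67.95/58.14) + (0.0064+0.2547²/2)·1.4429) / 0.305948 = (0.155918 + 0.056037) / 0.305948 = 0.692781
d₂ = d₁ − σ√T = 0.692781 − 0.305948 = 0.386834
e^{−rT} = e^{−0.0064·1.4429} = 0.990808
N(d₁) = 0.755777,  N(d₂) = 0.650560
Call price V = S·N(d₁) − K·e^{−rT}·N(d₂) = 51.355019 − 37.475901 = 13.879118
φ(d₁) = (1/√(2π))·e^{−d₁²/2} = 0.313828
Θ = −S·φ(d₁)·σ/(2√T) − r·K·e^{−rT}·N(d₂) = −2.260796 − 0.239846 = -2.500642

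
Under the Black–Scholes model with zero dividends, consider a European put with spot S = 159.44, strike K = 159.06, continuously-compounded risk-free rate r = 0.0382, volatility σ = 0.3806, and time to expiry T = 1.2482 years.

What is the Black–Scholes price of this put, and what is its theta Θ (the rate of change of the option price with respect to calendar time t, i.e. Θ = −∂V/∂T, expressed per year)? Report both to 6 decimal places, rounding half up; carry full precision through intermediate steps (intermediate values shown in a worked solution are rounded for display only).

price = 22.474550
Θ = -7.143520

σ√T = 0.3806·√1.2482 = 0.425217
d₁ = (ln(S/K) + (r+σ²/2)T) / (σ√T) = (ln(159.44/159.06) + (0.0382+0.3806²/2)·1.2482) / 0.425217 = (0.002386 + 0.138086) / 0.425217 = 0.330354
d₂ = d₁ − σ√T = 0.330354 − 0.425217 = -0.094863
e^{−rT} = e^{−0.0382·1.2482} = 0.953438
N(−d₁) = 0.370566,  N(−d₂) = 0.537788
Put price V = K·e^{−rT}·N(−d₂) − S·N(−d₁) = 81.557623 − 59.083074 = 22.474550
φ(d₁) = (1/√(2π))·e^{−d₁²/2} = 0.377757
Θ = −S·φ(d₁)·σ/(2√T) + r·K·e^{−rT}·N(−d₂) = −10.259021 + 3.115501 = -7.143520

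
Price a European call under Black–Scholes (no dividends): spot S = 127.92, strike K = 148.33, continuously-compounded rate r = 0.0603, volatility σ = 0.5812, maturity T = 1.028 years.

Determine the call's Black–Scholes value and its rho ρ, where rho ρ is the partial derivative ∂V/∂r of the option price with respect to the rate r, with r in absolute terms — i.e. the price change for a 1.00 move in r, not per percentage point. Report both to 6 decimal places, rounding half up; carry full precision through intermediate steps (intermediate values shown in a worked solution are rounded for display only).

price = 25.547616
ρ = 47.256246

σ√T = 0.5812·√1.028 = 0.589281
d₁ = (ln(S/K) + (r+σ²/2)T) / (σ√T) = (ln(127.92/148.33) + (0.0603+0.5812²/2)·1.028) / 0.589281 = (-0.148034 + 0.235614) / 0.589281 = 0.148622
d₂ = d₁ − σ√T = 0.148622 − 0.589281 = -0.440659
e^{−rT} = e^{−0.0603·1.028} = 0.939894
N(d₁) = 0.559074,  N(d₂) = 0.329730
Call price V = S·N(d₁) − K·e^{−rT}·N(d₂) = 71.516727 − 45.969111 = 25.547616
ρ = K·T·e^{−rT}·N(d₂) = 47.256246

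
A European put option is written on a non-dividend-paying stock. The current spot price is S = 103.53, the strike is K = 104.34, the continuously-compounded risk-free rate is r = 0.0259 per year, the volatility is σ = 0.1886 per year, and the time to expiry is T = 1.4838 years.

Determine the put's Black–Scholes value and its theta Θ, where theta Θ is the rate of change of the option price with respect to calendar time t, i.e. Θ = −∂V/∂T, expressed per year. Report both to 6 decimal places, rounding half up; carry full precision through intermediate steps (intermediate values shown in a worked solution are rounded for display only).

price = 7.845563
Θ = -1.819340

σ√T = 0.1886·√1.4838 = 0.229736
d₁ = (ln(S/K) + (r+σ²/2)T) / (σ√T) = (ln(103.53/104.34) + (0.0259+0.1886²/2)·1.4838) / 0.229736 = (-0.007793 + 0.064820) / 0.229736 = 0.248226
d₂ = d₁ − σ√T = 0.248226 − 0.229736 = 0.018489
e^{−rT} = e^{−0.0259·1.4838} = 0.962299
N(−d₁) = 0.401980,  N(−d₂) = 0.492624
Put price V = K·e^{−rT}·N(−d₂) − S·N(−d₁) = 49.462544 − 41.616982 = 7.845563
φ(d₁) = (1/√(2π))·e^{−d₁²/2} = 0.386839
Θ = −S·φ(d₁)·σ/(2√T) + r·K·e^{−rT}·N(−d₂) = −3.100420 + 1.281080 = -1.819340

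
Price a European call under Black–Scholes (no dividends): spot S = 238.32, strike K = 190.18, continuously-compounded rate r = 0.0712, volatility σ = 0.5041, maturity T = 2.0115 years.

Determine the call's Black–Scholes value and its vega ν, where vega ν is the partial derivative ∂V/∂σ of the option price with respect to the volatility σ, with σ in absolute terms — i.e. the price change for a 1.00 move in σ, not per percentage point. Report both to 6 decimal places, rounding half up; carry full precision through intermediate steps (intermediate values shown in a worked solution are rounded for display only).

price = 99.972161
ν = 92.083963

σ√T = 0.5041·√2.0115 = 0.714952
d₁ = (ln(S/K) + (r+σ²/2)T) / (σ√T) = (ln(238.32/190.18) + (0.0712+0.5041²/2)·2.0115) / 0.714952 = (0.225643 + 0.398797) / 0.714952 = 0.873402
d₂ = d₁ − σ√T = 0.873402 − 0.714952 = 0.158450
e^{−rT} = e^{−0.0712·2.0115} = 0.866564
N(d₁) = 0.808778,  N(d₂) = 0.562949
Call price V = S·N(d₁) − K·e^{−rT}·N(d₂) = 192.747958 − 92.775796 = 99.972161
φ(d₁) = (1/√(2π))·e^{−d₁²/2} = 0.272435
ν = S·φ(d₁)·√T = 92.083963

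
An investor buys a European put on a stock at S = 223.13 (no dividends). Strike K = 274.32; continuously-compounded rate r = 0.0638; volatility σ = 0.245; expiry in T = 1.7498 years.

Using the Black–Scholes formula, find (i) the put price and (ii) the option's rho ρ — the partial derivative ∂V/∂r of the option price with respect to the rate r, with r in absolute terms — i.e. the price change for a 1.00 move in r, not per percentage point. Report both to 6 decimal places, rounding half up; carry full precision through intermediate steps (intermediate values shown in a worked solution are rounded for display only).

price = 42.530698
ρ = -289.950798

σ√T = 0.245·√1.7498 = 0.324086
d₁ = (ln(S/K) + (r+σ²/2)T) / (σ√T) = (ln(223.13/274.32) + (0.0638+0.245²/2)·1.7498) / 0.324086 = (-0.206541 + 0.164153) / 0.324086 = -0.130791
d₂ = d₁ − σ√T = -0.130791 − 0.324086 = -0.454877
e^{−rT} = e^{−0.0638·1.7498} = 0.894369
N(−d₁) = 0.552030,  N(−d₂) = 0.675401
Put price V = K·e^{−rT}·N(−d₂) − S·N(−d₁) = 165.705108 − 123.174410 = 42.530698
ρ = −K·T·e^{−rT}·N(−d₂) = -289.950798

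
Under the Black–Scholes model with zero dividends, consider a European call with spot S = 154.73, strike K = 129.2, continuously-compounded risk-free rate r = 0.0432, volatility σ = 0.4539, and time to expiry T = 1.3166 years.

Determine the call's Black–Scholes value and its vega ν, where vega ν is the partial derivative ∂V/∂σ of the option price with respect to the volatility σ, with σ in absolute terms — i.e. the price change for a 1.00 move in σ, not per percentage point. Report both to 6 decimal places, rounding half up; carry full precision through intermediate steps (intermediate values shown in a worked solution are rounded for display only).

price = 47.587351
ν = 54.820030

σ√T = 0.4539·√1.3166 = 0.520819
d₁ = (ln(S/K) + (r+σ²/2)T) / (σ√T) = (ln(154.73/129.2) + (0.0432+0.4539²/2)·1.3166) / 0.520819 = (0.180320 + 0.192504) / 0.520819 = 0.715841
d₂ = d₁ − σ√T = 0.715841 − 0.520819 = 0.195021
e^{−rT} = e^{−0.0432·1.3166} = 0.944710
N(d₁) = 0.762955,  N(d₂) = 0.577312
Call price V = S·N(d₁) − K·e^{−rT}·N(d₂) = 118.052040 − 70.464689 = 47.587351
φ(d₁) = (1/√(2π))·e^{−d₁²/2} = 0.308772
ν = S·φ(d₁)·√T = 54.820030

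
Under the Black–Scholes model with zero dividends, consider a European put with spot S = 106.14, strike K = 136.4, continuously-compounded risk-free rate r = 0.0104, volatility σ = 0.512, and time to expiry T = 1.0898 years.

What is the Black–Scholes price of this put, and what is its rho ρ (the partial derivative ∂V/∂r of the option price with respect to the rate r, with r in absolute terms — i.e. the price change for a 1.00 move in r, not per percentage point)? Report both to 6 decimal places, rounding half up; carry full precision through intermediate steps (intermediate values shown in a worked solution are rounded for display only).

σ√T = 0.512·√1.0898 = 0.534495
d₁ = (ln(S/K) + (r+σ²/2)T) / (σ√T) = (ln(106.14/136.4) + (0.0104+0.512²/2)·1.0898) / 0.534495 = (-0.250833 + 0.154176) / 0.534495 = -0.180837
d₂ = d₁ − σ√T = -0.180837 − 0.534495 = -0.715332
e^{−rT} = e^{−0.0104·1.0898} = 0.988730
N(−d₁) = 0.571752,  N(−d₂) = 0.762798
Put price V = K·e^{−rT}·N(−d₂) − S·N(−d₁) = 102.873064 − 60.685796 = 42.187268
ρ = −K·T·e^{−rT}·N(−d₂) = -112.111065

price = 42.187268
ρ = -112.111065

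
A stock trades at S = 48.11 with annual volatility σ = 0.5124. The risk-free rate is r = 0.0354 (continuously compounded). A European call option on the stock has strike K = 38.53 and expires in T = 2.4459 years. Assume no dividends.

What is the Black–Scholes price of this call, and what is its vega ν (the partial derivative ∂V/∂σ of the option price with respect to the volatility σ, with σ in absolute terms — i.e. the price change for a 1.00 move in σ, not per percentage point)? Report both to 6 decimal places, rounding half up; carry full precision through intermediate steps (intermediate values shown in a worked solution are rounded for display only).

σ√T = 0.5124·√2.4459 = 0.801361
d₁ = (ln(S/K) + (r+σ²/2)T) / (σ√T) = (ln(48.11/38.53) + (0.0354+0.5124²/2)·2.4459) / 0.801361 = (0.222053 + 0.407675) / 0.801361 = 0.785822
d₂ = d₁ − σ√T = 0.785822 − 0.801361 = -0.015539
e^{−rT} = e^{−0.0354·2.4459} = 0.917058
N(d₁) = 0.784014,  N(d₂) = 0.493801
Call price V = S·N(d₁) − K·e^{−rT}·N(d₂) = 37.718926 − 17.448083 = 20.270843
φ(d₁) = (1/√(2π))·e^{−d₁²/2} = 0.292966
ν = S·φ(d₁)·√T = 22.043100

price = 20.270843
ν = 22.043100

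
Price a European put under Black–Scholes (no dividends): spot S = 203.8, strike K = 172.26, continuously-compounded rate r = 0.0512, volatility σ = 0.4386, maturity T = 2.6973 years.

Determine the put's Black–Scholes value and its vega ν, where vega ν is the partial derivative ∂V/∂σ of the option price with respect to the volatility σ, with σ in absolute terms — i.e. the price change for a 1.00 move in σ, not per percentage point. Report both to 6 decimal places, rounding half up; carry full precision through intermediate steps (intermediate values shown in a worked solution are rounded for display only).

σ√T = 0.4386·√2.6973 = 0.720333
d₁ = (ln(S/K) + (r+σ²/2)T) / (σ√T) = (ln(203.8/172.26) + (0.0512+0.4386²/2)·2.6973) / 0.720333 = (0.168134 + 0.397542) / 0.720333 = 0.785298
d₂ = d₁ − σ√T = 0.785298 − 0.720333 = 0.064965
e^{−rT} = e^{−0.0512·2.6973} = 0.871010
N(−d₁) = 0.216140,  N(−d₂) = 0.474101
Put price V = K·e^{−rT}·N(−d₂) − S·N(−d₁) = 71.134216 − 44.049244 = 27.084973
φ(d₁) = (1/√(2π))·e^{−d₁²/2} = 0.293087
ν = S·φ(d₁)·√T = 98.099288

price = 27.084973
ν = 98.099288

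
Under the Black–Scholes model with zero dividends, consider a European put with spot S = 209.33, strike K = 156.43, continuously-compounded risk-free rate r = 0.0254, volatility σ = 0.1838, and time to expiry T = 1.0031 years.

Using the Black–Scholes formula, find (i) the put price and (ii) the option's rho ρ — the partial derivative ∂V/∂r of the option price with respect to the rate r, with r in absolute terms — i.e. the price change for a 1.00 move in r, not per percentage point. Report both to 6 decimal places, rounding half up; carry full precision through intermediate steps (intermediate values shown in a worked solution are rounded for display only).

price = 0.569763
ρ = -7.904882

σ√T = 0.1838·√1.0031 = 0.184085
d₁ = (ln(S/K) + (r+σ²/2)T) / (σ√T) = (ln(209.33/156.43) + (0.0254+0.1838²/2)·1.0031) / 0.184085 = (0.291303 + 0.042422) / 0.184085 = 1.812892
d₂ = d₁ − σ√T = 1.812892 − 0.184085 = 1.628807
e^{−rT} = e^{−0.0254·1.0031} = 0.974843
N(−d₁) = 0.034924,  N(−d₂) = 0.051677
Put price V = K·e^{−rT}·N(−d₂) − S·N(−d₁) = 7.880452 − 7.310689 = 0.569763
ρ = −K·T·e^{−rT}·N(−d₂) = -7.904882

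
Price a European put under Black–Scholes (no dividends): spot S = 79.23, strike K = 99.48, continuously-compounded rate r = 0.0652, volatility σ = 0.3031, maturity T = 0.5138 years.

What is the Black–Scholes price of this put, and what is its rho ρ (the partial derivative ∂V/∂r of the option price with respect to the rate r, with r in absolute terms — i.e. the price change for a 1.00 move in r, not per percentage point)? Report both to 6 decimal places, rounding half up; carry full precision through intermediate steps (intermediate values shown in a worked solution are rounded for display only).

price = 18.893825
ρ = -41.611044

σ√T = 0.3031·√0.5138 = 0.217262
d₁ = (ln(S/K) + (r+σ²/2)T) / (σ√T) = (ln(79.23/99.48) + (0.0652+0.3031²/2)·0.5138) / 0.217262 = (-0.227602 + 0.057101) / 0.217262 = -0.784771
d₂ = d₁ − σ√T = -0.784771 − 0.217262 = -1.002032
e^{−rT} = e^{−0.0652·0.5138} = 0.967055
N(−d₁) = 0.783706,  N(−d₂) = 0.841836
Put price V = K·e^{−rT}·N(−d₂) − S·N(−d₁) = 80.986851 − 62.093025 = 18.893825
ρ = −K·T·e^{−rT}·N(−d₂) = -41.611044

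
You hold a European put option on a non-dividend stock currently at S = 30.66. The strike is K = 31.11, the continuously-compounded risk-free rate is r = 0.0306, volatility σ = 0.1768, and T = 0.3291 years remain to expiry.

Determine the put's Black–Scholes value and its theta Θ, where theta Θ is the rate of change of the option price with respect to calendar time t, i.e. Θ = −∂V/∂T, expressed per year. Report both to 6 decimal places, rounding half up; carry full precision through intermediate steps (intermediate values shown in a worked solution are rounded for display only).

price = 1.313217
Θ = -1.377877

σ√T = 0.1768·√0.3291 = 0.101425
d₁ = (ln(S/K) + (r+σ²/2)T) / (σ√T) = (ln(30.66/31.11) + (0.0306+0.1768²/2)·0.3291) / 0.101425 = (-0.014570 + 0.015214) / 0.101425 = 0.006345
d₂ = d₁ − σ√T = 0.006345 − 0.101425 = -0.095080
e^{−rT} = e^{−0.0306·0.3291} = 0.989980
N(−d₁) = 0.497469,  N(−d₂) = 0.537874
Put price V = K·e^{−rT}·N(−d₂) − S·N(−d₁) = 16.565606 − 15.252388 = 1.313217
φ(d₁) = (1/√(2π))·e^{−d₁²/2} = 0.398934
Θ = −S·φ(d₁)·σ/(2√T) + r·K·e^{−rT}·N(−d₂) = −1.884785 + 0.506908 = -1.377877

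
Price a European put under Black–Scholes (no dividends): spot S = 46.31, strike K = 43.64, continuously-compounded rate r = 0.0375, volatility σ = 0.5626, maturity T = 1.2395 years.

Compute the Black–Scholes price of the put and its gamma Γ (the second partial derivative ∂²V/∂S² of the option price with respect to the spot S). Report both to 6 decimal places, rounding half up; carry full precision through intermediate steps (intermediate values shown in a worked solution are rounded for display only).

price = 8.636639
Γ = 0.012244

σ√T = 0.5626·√1.2395 = 0.626359
d₁ = (ln(S/K) + (r+σ²/2)T) / (σ√T) = (ln(46.31/43.64) + (0.0375+0.5626²/2)·1.2395) / 0.626359 = (0.059384 + 0.242644) / 0.626359 = 0.482196
d₂ = d₁ − σ√T = 0.482196 − 0.626359 = -0.144163
e^{−rT} = e^{−0.0375·1.2395} = 0.954582
N(−d₁) = 0.314833,  N(−d₂) = 0.557314
Put price V = K·e^{−rT}·N(−d₂) − S·N(−d₁) = 23.216574 − 14.579935 = 8.636639
φ(d₁) = (1/√(2π))·e^{−d₁²/2} = 0.355157
Γ = φ(d₁) / (S·σ·√T) = 0.012244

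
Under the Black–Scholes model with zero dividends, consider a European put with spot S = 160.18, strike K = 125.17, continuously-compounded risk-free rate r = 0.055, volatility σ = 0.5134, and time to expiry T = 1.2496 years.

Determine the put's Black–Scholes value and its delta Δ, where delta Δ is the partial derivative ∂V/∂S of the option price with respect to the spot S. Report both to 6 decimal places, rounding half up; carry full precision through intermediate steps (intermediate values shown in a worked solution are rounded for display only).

price = 14.059425
Δ = -0.201454

σ√T = 0.5134·√1.2496 = 0.573907
d₁ = (ln(S/K) + (r+σ²/2)T) / (σ√T) = (ln(160.18/125.17) + (0.055+0.5134²/2)·1.2496) / 0.573907 = (0.246625 + 0.233413) / 0.573907 = 0.836439
d₂ = d₁ − σ√T = 0.836439 − 0.573907 = 0.262532
e^{−rT} = e^{−0.055·1.2496} = 0.933581
N(−d₁) = 0.201454,  N(−d₂) = 0.396456
Put price V = K·e^{−rT}·N(−d₂) − S·N(−d₁) = 46.328337 − 32.268912 = 14.059425
Δ = −N(−d₁) = -0.201454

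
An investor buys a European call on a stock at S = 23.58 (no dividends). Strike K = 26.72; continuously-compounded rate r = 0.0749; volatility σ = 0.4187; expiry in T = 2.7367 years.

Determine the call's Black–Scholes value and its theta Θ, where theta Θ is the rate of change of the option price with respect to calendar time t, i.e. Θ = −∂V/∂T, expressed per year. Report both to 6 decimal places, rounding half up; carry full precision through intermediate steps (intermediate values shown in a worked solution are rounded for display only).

σ√T = 0.4187·√2.7367 = 0.692654
d₁ = (ln(S/K) + (r+σ²/2)T) / (σ√T) = (ln(23.58/26.72) + (0.0749+0.4187²/2)·2.7367) / 0.692654 = (-0.125013 + 0.444864) / 0.692654 = 0.461775
d₂ = d₁ − σ√T = 0.461775 − 0.692654 = -0.230879
e^{−rT} = e^{−0.0749·2.7367} = 0.814665
N(d₁) = 0.677879,  N(d₂) = 0.408704
Call price V = S·N(d₁) − K·e^{−rT}·N(d₂) = 15.984378 − 8.896607 = 7.087771
φ(d₁) = (1/√(2π))·e^{−d₁²/2} = 0.358597
Θ = −S·φ(d₁)·σ/(2√T) − r·K·e^{−rT}·N(d₂) = −1.070064 − 0.666356 = -1.736420

price = 7.087771
Θ = -1.736420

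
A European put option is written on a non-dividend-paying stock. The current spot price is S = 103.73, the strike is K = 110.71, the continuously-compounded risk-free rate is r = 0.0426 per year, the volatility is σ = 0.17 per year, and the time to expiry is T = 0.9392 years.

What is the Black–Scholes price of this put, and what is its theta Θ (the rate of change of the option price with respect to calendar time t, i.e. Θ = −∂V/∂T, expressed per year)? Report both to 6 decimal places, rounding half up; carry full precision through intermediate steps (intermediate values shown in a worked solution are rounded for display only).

σ√T = 0.17·√0.9392 = 0.164751
d₁ = (ln(S/K) + (r+σ²/2)T) / (σ√T) = (ln(103.73/110.71) + (0.0426+0.17²/2)·0.9392) / 0.164751 = (-0.065123 + 0.053581) / 0.164751 = -0.070054
d₂ = d₁ − σ√T = -0.070054 − 0.164751 = -0.234805
e^{−rT} = e^{−0.0426·0.9392} = 0.960780
N(−d₁) = 0.527925,  N(−d₂) = 0.592820
Put price V = K·e^{−rT}·N(−d₂) − S·N(−d₁) = 63.057032 − 54.761619 = 8.295413
φ(d₁) = (1/√(2π))·e^{−d₁²/2} = 0.397965
Θ = −S·φ(d₁)·σ/(2√T) + r·K·e^{−rT}·N(−d₂) = −3.620668 + 2.686230 = -0.934438

price = 8.295413
Θ = -0.934438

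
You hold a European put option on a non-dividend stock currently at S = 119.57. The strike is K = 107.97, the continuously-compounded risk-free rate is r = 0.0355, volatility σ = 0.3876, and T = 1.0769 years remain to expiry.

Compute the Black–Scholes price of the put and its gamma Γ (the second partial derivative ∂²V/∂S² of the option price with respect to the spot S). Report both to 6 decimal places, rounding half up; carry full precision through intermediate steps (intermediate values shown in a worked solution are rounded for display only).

price = 11.041980
Γ = 0.007131

σ√T = 0.3876·√1.0769 = 0.402227
d₁ = (ln(S/K) + (r+σ²/2)T) / (σ√T) = (ln(119.57/107.97) + (0.0355+0.3876²/2)·1.0769) / 0.402227 = (0.102049 + 0.119123) / 0.402227 = 0.549868
d₂ = d₁ − σ√T = 0.549868 − 0.402227 = 0.147641
e^{−rT} = e^{−0.0355·1.0769} = 0.962492
N(−d₁) = 0.291205,  N(−d₂) = 0.441313
Put price V = K·e^{−rT}·N(−d₂) − S·N(−d₁) = 45.861356 − 34.819376 = 11.041980
φ(d₁) = (1/√(2π))·e^{−d₁²/2} = 0.342969
Γ = φ(d₁) / (S·σ·√T) = 0.007131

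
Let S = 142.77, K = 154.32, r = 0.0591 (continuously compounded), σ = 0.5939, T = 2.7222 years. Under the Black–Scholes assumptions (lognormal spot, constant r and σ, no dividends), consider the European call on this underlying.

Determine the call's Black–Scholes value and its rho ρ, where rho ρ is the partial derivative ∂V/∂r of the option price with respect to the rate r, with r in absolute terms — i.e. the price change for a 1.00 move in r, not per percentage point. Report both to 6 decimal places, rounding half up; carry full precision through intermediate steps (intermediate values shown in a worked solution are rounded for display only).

price = 57.379556
ρ = 122.565241

σ√T = 0.5939·√2.7222 = 0.979881
d₁ = (ln(S/K) + (r+σ²/2)T) / (σ√T) = (ln(142.77/154.32) + (0.0591+0.5939²/2)·2.7222) / 0.979881 = (-0.077793 + 0.640965) / 0.979881 = 0.574735
d₂ = d₁ − σ√T = 0.574735 − 0.979881 = -0.405146
e^{−rT} = e^{−0.0591·2.7222} = 0.851393
N(d₁) = 0.717265,  N(d₂) = 0.342685
Call price V = S·N(d₁) − K·e^{−rT}·N(d₂) = 102.403890 − 45.024334 = 57.379556
ρ = K·T·e^{−rT}·N(d₂) = 122.565241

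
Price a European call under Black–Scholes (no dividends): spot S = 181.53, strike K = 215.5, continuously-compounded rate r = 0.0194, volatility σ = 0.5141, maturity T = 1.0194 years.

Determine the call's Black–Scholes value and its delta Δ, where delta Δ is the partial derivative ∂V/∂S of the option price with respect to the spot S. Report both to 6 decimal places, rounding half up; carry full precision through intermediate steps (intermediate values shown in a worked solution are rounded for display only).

σ√T = 0.5141·√1.0194 = 0.519063
d₁ = (ln(S/K) + (r+σ²/2)T) / (σ√T) = (ln(181.53/215.5) + (0.0194+0.5141²/2)·1.0194) / 0.519063 = (-0.171540 + 0.154489) / 0.519063 = -0.032849
d₂ = d₁ − σ√T = -0.032849 − 0.519063 = -0.551911
e^{−rT} = e^{−0.0194·1.0194} = 0.980418
N(d₁) = 0.486898,  N(d₂) = 0.290505
Call price V = S·N(d₁) − K·e^{−rT}·N(d₂) = 88.386528 − 61.377809 = 27.008719
Δ = N(d₁) = 0.486898

price = 27.008719
Δ = 0.486898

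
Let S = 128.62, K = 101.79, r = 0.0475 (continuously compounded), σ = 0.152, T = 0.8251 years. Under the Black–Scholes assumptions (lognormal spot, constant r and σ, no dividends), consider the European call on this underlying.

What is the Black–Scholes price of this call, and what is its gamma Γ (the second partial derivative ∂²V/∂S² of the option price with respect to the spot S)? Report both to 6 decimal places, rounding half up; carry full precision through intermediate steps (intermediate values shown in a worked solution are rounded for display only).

σ√T = 0.152·√0.8251 = 0.138069
d₁ = (ln(S/K) + (r+σ²/2)T) / (σ√T) = (ln(128.62/101.79) + (0.0475+0.152²/2)·0.8251) / 0.138069 = (0.233950 + 0.048724) / 0.138069 = 2.047337
d₂ = d₁ − σ√T = 2.047337 − 0.138069 = 1.909268
e^{−rT} = e^{−0.0475·0.8251} = 0.961566
N(d₁) = 0.979688,  N(d₂) = 0.971886
Call price V = S·N(d₁) − K·e^{−rT}·N(d₂) = 126.007407 − 95.126073 = 30.881334
φ(d₁) = (1/√(2π))·e^{−d₁²/2} = 0.049059
Γ = φ(d₁) / (S·σ·√T) = 0.002763

price = 30.881334
Γ = 0.002763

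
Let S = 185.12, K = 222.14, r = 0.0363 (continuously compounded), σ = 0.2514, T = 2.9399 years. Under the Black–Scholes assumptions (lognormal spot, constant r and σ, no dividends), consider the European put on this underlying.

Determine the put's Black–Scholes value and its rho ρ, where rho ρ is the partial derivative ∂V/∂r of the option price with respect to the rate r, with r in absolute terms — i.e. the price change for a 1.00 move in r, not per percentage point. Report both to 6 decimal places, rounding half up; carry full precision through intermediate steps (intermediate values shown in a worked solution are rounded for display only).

σ√T = 0.2514·√2.9399 = 0.431054
d₁ = (ln(S/K) + (r+σ²/2)T) / (σ√T) = (ln(185.12/222.14) + (0.0363+0.2514²/2)·2.9399) / 0.431054 = (-0.182304 + 0.199622) / 0.431054 = 0.040177
d₂ = d₁ − σ√T = 0.040177 − 0.431054 = -0.390877
e^{−rT} = e^{−0.0363·2.9399} = 0.898779
N(−d₁) = 0.483976,  N(−d₂) = 0.652056
Put price V = K·e^{−rT}·N(−d₂) − S·N(−d₁) = 130.186014 − 89.593623 = 40.592391
ρ = −K·T·e^{−rT}·N(−d₂) = -382.733862

price = 40.592391
ρ = -382.733862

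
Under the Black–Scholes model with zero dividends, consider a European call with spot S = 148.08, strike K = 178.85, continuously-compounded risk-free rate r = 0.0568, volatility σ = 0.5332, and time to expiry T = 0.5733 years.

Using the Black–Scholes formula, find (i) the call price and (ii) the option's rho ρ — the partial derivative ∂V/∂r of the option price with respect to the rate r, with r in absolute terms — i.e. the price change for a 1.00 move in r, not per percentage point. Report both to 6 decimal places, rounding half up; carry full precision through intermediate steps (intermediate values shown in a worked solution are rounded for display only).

σ√T = 0.5332·√0.5733 = 0.403721
d₁ = (ln(S/K) + (r+σ²/2)T) / (σ√T) = (ln(148.08/178.85) + (0.0568+0.5332²/2)·0.5733) / 0.403721 = (-0.188795 + 0.114059) / 0.403721 = -0.185118
d₂ = d₁ − σ√T = -0.185118 − 0.403721 = -0.588839
e^{−rT} = e^{−0.0568·0.5733} = 0.967961
N(d₁) = 0.426568,  N(d₂) = 0.277985
Call price V = S·N(d₁) − K·e^{−rT}·N(d₂) = 63.166206 − 48.124647 = 15.041559
ρ = K·T·e^{−rT}·N(d₂) = 27.589860

price = 15.041559
ρ = 27.589860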